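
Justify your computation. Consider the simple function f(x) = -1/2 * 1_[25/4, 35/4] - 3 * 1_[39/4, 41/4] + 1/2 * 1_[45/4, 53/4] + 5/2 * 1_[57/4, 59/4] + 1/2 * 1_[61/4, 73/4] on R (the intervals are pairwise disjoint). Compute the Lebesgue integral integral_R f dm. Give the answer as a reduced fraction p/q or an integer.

For a simple function f = sum_i c_i * 1_{A_i} with disjoint A_i,
  integral f dm = sum_i c_i * m(A_i).
Lengths of the A_i:
  m(A_1) = 35/4 - 25/4 = 5/2.
  m(A_2) = 41/4 - 39/4 = 1/2.
  m(A_3) = 53/4 - 45/4 = 2.
  m(A_4) = 59/4 - 57/4 = 1/2.
  m(A_5) = 73/4 - 61/4 = 3.
Contributions c_i * m(A_i):
  (-1/2) * (5/2) = -5/4.
  (-3) * (1/2) = -3/2.
  (1/2) * (2) = 1.
  (5/2) * (1/2) = 5/4.
  (1/2) * (3) = 3/2.
Total: -5/4 - 3/2 + 1 + 5/4 + 3/2 = 1.

1


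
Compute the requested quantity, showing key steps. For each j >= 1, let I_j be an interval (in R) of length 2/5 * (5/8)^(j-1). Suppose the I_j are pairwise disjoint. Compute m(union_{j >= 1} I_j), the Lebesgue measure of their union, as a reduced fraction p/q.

By countable additivity of the Lebesgue measure on pairwise disjoint measurable sets,
  m(union_{j >= 1} I_j) = sum_{j >= 1} m(I_j) = sum_{j >= 1} a * r^(j-1),
  with a = 2/5 and r = 5/8.
Since 0 < r = 5/8 < 1, the geometric series converges:
  sum_{j >= 1} a * r^(j-1) = a / (1 - r).
  = 2/5 / (1 - 5/8)
  = 2/5 / (3/8)
  = 16/15.

16/15


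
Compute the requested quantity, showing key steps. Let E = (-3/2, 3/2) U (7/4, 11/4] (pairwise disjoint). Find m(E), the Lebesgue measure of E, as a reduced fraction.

For pairwise disjoint intervals, m(union_i I_i) = sum_i m(I_i),
and m is invariant under swapping open/closed endpoints (single points have measure 0).
So m(E) = sum_i (b_i - a_i).
  I_1 has length 3/2 - (-3/2) = 3.
  I_2 has length 11/4 - 7/4 = 1.
Summing:
  m(E) = 3 + 1 = 4.

4


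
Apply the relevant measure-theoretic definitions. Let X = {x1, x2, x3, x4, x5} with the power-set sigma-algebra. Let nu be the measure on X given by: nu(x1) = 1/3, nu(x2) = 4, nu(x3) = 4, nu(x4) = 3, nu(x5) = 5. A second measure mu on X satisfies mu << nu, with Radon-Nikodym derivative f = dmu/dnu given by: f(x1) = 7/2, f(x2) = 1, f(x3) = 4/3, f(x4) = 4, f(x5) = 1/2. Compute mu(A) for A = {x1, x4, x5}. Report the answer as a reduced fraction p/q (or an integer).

By the defining property of the Radon-Nikodym derivative, for every measurable set A,
  mu(A) = integral_A f dnu.
Since nu is a discrete measure concentrated on the atoms of X, the integral over A reduces to the sum
  mu(A) = sum_{x in A} f(x) * nu({x}).
Computing each term:
  x1: f(x1) * nu(x1) = 7/2 * 1/3 = 7/6.
  x4: f(x4) * nu(x4) = 4 * 3 = 12.
  x5: f(x5) * nu(x5) = 1/2 * 5 = 5/2.
Summing: mu(A) = 7/6 + 12 + 5/2 = 47/3.

47/3


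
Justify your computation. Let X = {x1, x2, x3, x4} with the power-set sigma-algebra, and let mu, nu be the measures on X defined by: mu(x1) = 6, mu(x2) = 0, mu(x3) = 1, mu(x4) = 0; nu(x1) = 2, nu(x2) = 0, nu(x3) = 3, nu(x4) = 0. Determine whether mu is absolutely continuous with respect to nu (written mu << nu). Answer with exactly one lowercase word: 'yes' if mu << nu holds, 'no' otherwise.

mu << nu means: every nu-null measurable set is also mu-null; equivalently, for every atom x, if nu({x}) = 0 then mu({x}) = 0.
Checking each atom:
  x1: nu = 2 > 0 -> no constraint.
  x2: nu = 0, mu = 0 -> consistent with mu << nu.
  x3: nu = 3 > 0 -> no constraint.
  x4: nu = 0, mu = 0 -> consistent with mu << nu.
No atom violates the condition. Therefore mu << nu.

yes


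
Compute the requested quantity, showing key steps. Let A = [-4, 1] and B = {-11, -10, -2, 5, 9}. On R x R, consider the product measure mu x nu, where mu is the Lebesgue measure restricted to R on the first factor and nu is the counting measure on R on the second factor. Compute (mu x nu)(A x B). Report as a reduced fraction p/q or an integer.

For a measurable rectangle A x B, the product measure satisfies
  (mu x nu)(A x B) = mu(A) * nu(B).
  mu(A) = 5.
  nu(B) = 5.
  (mu x nu)(A x B) = 5 * 5 = 25.

25


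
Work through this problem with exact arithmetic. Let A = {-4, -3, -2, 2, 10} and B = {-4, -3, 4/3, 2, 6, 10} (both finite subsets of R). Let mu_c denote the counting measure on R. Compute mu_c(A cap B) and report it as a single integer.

Counting measure on a finite set equals cardinality. mu_c(A cap B) = |A cap B| (elements appearing in both).
Enumerating the elements of A that also lie in B gives 4 element(s).
So mu_c(A cap B) = 4.

4


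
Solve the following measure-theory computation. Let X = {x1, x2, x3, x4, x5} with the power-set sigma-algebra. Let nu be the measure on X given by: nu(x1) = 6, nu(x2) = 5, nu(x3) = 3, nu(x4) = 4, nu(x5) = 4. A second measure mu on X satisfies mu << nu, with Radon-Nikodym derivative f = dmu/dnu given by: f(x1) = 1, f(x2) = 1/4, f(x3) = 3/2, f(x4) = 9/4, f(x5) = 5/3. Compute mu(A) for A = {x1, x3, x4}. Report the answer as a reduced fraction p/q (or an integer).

By the defining property of the Radon-Nikodym derivative, for every measurable set A,
  mu(A) = integral_A f dnu.
Since nu is a discrete measure concentrated on the atoms of X, the integral over A reduces to the sum
  mu(A) = sum_{x in A} f(x) * nu({x}).
Computing each term:
  x1: f(x1) * nu(x1) = 1 * 6 = 6.
  x3: f(x3) * nu(x3) = 3/2 * 3 = 9/2.
  x4: f(x4) * nu(x4) = 9/4 * 4 = 9.
Summing: mu(A) = 6 + 9/2 + 9 = 39/2.

39/2


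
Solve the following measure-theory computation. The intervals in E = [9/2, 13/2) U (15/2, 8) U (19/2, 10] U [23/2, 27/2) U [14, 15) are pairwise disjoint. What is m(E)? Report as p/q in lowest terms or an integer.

For pairwise disjoint intervals, m(union_i I_i) = sum_i m(I_i),
and m is invariant under swapping open/closed endpoints (single points have measure 0).
So m(E) = sum_i (b_i - a_i).
  I_1 has length 13/2 - 9/2 = 2.
  I_2 has length 8 - 15/2 = 1/2.
  I_3 has length 10 - 19/2 = 1/2.
  I_4 has length 27/2 - 23/2 = 2.
  I_5 has length 15 - 14 = 1.
Summing:
  m(E) = 2 + 1/2 + 1/2 + 2 + 1 = 6.

6


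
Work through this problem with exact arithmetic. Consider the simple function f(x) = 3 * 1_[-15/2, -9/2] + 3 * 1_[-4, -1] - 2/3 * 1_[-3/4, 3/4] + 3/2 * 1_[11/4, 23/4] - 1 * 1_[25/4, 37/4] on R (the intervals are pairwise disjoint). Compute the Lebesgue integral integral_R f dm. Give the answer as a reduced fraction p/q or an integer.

For a simple function f = sum_i c_i * 1_{A_i} with disjoint A_i,
  integral f dm = sum_i c_i * m(A_i).
Lengths of the A_i:
  m(A_1) = -9/2 - (-15/2) = 3.
  m(A_2) = -1 - (-4) = 3.
  m(A_3) = 3/4 - (-3/4) = 3/2.
  m(A_4) = 23/4 - 11/4 = 3.
  m(A_5) = 37/4 - 25/4 = 3.
Contributions c_i * m(A_i):
  (3) * (3) = 9.
  (3) * (3) = 9.
  (-2/3) * (3/2) = -1.
  (3/2) * (3) = 9/2.
  (-1) * (3) = -3.
Total: 9 + 9 - 1 + 9/2 - 3 = 37/2.

37/2


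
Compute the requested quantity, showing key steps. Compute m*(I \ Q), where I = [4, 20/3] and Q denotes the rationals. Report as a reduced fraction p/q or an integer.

The interval I = [4, 20/3] has m(I) = 20/3 - 4 = 8/3 (endpoints are measure-zero, so open/closed/half-open agree). Write I = (I cap Q) u (I \ Q). The rationals in I are countable, so m*(I cap Q) = 0 (cover each rational by intervals whose total length is arbitrarily small). By countable subadditivity m*(I) <= m*(I cap Q) + m*(I \ Q), hence m*(I \ Q) >= m(I) = 8/3. The reverse inequality m*(I \ Q) <= m*(I) = 8/3 is trivial since (I \ Q) is a subset of I. Therefore m*(I \ Q) = 8/3.

8/3


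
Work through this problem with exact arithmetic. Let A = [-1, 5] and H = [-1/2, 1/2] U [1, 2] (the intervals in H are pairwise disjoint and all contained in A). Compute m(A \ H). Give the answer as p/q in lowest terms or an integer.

The ambient interval has length m(A) = 5 - (-1) = 6.
Since the holes are disjoint and sit inside A, by finite additivity
  m(H) = sum_i (b_i - a_i), and m(A \ H) = m(A) - m(H).
Computing the hole measures:
  m(H_1) = 1/2 - (-1/2) = 1.
  m(H_2) = 2 - 1 = 1.
Summed: m(H) = 1 + 1 = 2.
So m(A \ H) = 6 - 2 = 4.

4


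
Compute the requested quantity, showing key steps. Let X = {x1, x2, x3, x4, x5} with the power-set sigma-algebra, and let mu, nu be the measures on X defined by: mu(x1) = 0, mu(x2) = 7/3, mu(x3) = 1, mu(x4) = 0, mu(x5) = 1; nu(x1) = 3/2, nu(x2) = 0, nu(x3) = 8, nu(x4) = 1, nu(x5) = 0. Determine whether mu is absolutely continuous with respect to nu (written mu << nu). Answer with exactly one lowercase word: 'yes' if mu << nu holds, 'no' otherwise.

mu << nu means: every nu-null measurable set is also mu-null; equivalently, for every atom x, if nu({x}) = 0 then mu({x}) = 0.
Checking each atom:
  x1: nu = 3/2 > 0 -> no constraint.
  x2: nu = 0, mu = 7/3 > 0 -> violates mu << nu.
  x3: nu = 8 > 0 -> no constraint.
  x4: nu = 1 > 0 -> no constraint.
  x5: nu = 0, mu = 1 > 0 -> violates mu << nu.
The atom(s) x2, x5 violate the condition (nu = 0 but mu > 0). Therefore mu is NOT absolutely continuous w.r.t. nu.

no


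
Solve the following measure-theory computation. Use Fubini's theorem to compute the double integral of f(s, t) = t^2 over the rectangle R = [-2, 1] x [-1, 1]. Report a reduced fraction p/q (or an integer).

f(s, t) is a tensor product of a function of s and a function of t, and both factors are bounded continuous (hence Lebesgue integrable) on the rectangle, so Fubini's theorem applies:
  integral_R f d(m x m) = (integral_a1^b1 1 ds) * (integral_a2^b2 t^2 dt).
Inner integral in s: integral_{-2}^{1} 1 ds = (1^1 - (-2)^1)/1
  = 3.
Inner integral in t: integral_{-1}^{1} t^2 dt = (1^3 - (-1)^3)/3
  = 2/3.
Product: (3) * (2/3) = 2.

2


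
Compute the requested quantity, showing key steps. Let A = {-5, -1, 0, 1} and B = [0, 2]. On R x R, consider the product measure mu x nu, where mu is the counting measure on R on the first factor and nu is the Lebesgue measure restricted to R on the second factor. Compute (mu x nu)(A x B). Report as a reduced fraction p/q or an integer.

For a measurable rectangle A x B, the product measure satisfies
  (mu x nu)(A x B) = mu(A) * nu(B).
  mu(A) = 4.
  nu(B) = 2.
  (mu x nu)(A x B) = 4 * 2 = 8.

8


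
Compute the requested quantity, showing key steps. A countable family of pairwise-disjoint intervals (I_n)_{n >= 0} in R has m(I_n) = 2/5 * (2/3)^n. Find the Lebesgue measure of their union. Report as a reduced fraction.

By countable additivity of the Lebesgue measure on pairwise disjoint measurable sets,
  m(union_{n >= 0} I_n) = sum_{n >= 0} m(I_n) = sum_{n >= 0} a * r^n,
  with a = 2/5 and r = 2/3.
Since 0 < r = 2/3 < 1, the geometric series converges:
  sum_{n >= 0} a * r^n = a / (1 - r).
  = 2/5 / (1 - 2/3)
  = 2/5 / (1/3)
  = 6/5.

6/5


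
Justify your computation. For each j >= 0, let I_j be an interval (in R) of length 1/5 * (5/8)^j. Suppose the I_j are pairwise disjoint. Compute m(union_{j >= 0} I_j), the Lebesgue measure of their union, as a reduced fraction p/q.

By countable additivity of the Lebesgue measure on pairwise disjoint measurable sets,
  m(union_{j >= 0} I_j) = sum_{j >= 0} m(I_j) = sum_{j >= 0} a * r^j,
  with a = 1/5 and r = 5/8.
Since 0 < r = 5/8 < 1, the geometric series converges:
  sum_{j >= 0} a * r^j = a / (1 - r).
  = 1/5 / (1 - 5/8)
  = 1/5 / (3/8)
  = 8/15.

8/15


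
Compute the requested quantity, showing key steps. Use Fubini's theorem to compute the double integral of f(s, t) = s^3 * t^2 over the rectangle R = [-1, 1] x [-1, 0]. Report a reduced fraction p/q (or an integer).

f(s, t) is a tensor product of a function of s and a function of t, and both factors are bounded continuous (hence Lebesgue integrable) on the rectangle, so Fubini's theorem applies:
  integral_R f d(m x m) = (integral_a1^b1 s^3 ds) * (integral_a2^b2 t^2 dt).
Inner integral in s: integral_{-1}^{1} s^3 ds = (1^4 - (-1)^4)/4
  = 0.
Inner integral in t: integral_{-1}^{0} t^2 dt = (0^3 - (-1)^3)/3
  = 1/3.
Product: (0) * (1/3) = 0.

0


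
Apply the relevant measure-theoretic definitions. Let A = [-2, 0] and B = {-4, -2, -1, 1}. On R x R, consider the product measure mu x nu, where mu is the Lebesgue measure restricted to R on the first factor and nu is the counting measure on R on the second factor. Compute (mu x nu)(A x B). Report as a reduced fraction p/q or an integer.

For a measurable rectangle A x B, the product measure satisfies
  (mu x nu)(A x B) = mu(A) * nu(B).
  mu(A) = 2.
  nu(B) = 4.
  (mu x nu)(A x B) = 2 * 4 = 8.

8


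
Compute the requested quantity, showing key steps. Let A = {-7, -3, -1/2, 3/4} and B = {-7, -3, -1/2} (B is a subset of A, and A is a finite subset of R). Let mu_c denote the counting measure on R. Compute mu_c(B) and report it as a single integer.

Counting measure assigns mu_c(E) = |E| (number of elements) when E is finite.
B has 3 element(s), so mu_c(B) = 3.

3


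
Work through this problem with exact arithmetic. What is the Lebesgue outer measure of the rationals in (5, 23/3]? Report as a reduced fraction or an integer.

Q cap (5, 23/3] is countable; list its elements as q_1, q_2, ... . Fix eps > 0 and cover the k-th point by an interval of length eps * 2^(-k). The cover has total length eps * sum_{k>=1} 2^(-k) = eps, so by definition of outer measure m*(Q cap (5, 23/3]) <= eps. Since eps was arbitrary and m* >= 0, the outer measure is 0.

0


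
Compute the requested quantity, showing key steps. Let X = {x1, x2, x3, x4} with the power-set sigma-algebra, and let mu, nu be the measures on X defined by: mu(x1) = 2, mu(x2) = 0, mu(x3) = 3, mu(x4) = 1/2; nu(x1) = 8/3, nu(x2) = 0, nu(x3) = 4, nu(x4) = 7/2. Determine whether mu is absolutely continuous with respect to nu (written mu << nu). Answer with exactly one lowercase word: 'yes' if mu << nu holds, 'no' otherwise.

mu << nu means: every nu-null measurable set is also mu-null; equivalently, for every atom x, if nu({x}) = 0 then mu({x}) = 0.
Checking each atom:
  x1: nu = 8/3 > 0 -> no constraint.
  x2: nu = 0, mu = 0 -> consistent with mu << nu.
  x3: nu = 4 > 0 -> no constraint.
  x4: nu = 7/2 > 0 -> no constraint.
No atom violates the condition. Therefore mu << nu.

yes


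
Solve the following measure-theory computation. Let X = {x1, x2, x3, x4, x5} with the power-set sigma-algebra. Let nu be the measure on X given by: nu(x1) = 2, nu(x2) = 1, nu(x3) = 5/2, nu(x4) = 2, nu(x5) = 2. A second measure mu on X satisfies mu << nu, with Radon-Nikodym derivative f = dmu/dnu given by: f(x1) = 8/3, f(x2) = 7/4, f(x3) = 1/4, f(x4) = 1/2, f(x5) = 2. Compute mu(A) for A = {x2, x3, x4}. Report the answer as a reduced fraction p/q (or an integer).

By the defining property of the Radon-Nikodym derivative, for every measurable set A,
  mu(A) = integral_A f dnu.
Since nu is a discrete measure concentrated on the atoms of X, the integral over A reduces to the sum
  mu(A) = sum_{x in A} f(x) * nu({x}).
Computing each term:
  x2: f(x2) * nu(x2) = 7/4 * 1 = 7/4.
  x3: f(x3) * nu(x3) = 1/4 * 5/2 = 5/8.
  x4: f(x4) * nu(x4) = 1/2 * 2 = 1.
Summing: mu(A) = 7/4 + 5/8 + 1 = 27/8.

27/8


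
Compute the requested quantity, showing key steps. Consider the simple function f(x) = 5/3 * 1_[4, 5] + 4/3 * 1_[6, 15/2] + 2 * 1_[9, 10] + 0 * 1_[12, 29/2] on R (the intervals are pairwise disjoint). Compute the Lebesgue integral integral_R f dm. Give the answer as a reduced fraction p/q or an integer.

For a simple function f = sum_i c_i * 1_{A_i} with disjoint A_i,
  integral f dm = sum_i c_i * m(A_i).
Lengths of the A_i:
  m(A_1) = 5 - 4 = 1.
  m(A_2) = 15/2 - 6 = 3/2.
  m(A_3) = 10 - 9 = 1.
  m(A_4) = 29/2 - 12 = 5/2.
Contributions c_i * m(A_i):
  (5/3) * (1) = 5/3.
  (4/3) * (3/2) = 2.
  (2) * (1) = 2.
  (0) * (5/2) = 0.
Total: 5/3 + 2 + 2 + 0 = 17/3.

17/3


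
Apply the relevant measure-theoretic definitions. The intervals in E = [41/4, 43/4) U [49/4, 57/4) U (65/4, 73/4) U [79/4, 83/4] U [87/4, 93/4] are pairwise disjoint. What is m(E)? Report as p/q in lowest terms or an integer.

For pairwise disjoint intervals, m(union_i I_i) = sum_i m(I_i),
and m is invariant under swapping open/closed endpoints (single points have measure 0).
So m(E) = sum_i (b_i - a_i).
  I_1 has length 43/4 - 41/4 = 1/2.
  I_2 has length 57/4 - 49/4 = 2.
  I_3 has length 73/4 - 65/4 = 2.
  I_4 has length 83/4 - 79/4 = 1.
  I_5 has length 93/4 - 87/4 = 3/2.
Summing:
  m(E) = 1/2 + 2 + 2 + 1 + 3/2 = 7.

7


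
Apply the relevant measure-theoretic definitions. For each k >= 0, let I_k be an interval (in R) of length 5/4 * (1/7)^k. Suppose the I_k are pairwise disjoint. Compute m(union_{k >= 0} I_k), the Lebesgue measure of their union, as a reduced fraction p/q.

By countable additivity of the Lebesgue measure on pairwise disjoint measurable sets,
  m(union_{k >= 0} I_k) = sum_{k >= 0} m(I_k) = sum_{k >= 0} a * r^k,
  with a = 5/4 and r = 1/7.
Since 0 < r = 1/7 < 1, the geometric series converges:
  sum_{k >= 0} a * r^k = a / (1 - r).
  = 5/4 / (1 - 1/7)
  = 5/4 / (6/7)
  = 35/24.

35/24


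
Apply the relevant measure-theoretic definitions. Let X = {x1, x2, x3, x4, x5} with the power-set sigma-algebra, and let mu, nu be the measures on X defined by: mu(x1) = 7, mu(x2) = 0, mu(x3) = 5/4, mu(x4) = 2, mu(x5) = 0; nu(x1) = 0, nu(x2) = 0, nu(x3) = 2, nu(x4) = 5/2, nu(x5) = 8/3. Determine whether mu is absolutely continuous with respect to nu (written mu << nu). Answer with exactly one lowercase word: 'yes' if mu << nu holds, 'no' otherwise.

mu << nu means: every nu-null measurable set is also mu-null; equivalently, for every atom x, if nu({x}) = 0 then mu({x}) = 0.
Checking each atom:
  x1: nu = 0, mu = 7 > 0 -> violates mu << nu.
  x2: nu = 0, mu = 0 -> consistent with mu << nu.
  x3: nu = 2 > 0 -> no constraint.
  x4: nu = 5/2 > 0 -> no constraint.
  x5: nu = 8/3 > 0 -> no constraint.
The atom(s) x1 violate the condition (nu = 0 but mu > 0). Therefore mu is NOT absolutely continuous w.r.t. nu.

no


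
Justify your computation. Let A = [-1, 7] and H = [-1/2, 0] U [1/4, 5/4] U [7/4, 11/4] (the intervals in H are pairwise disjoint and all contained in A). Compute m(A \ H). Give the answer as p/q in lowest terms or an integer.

The ambient interval has length m(A) = 7 - (-1) = 8.
Since the holes are disjoint and sit inside A, by finite additivity
  m(H) = sum_i (b_i - a_i), and m(A \ H) = m(A) - m(H).
Computing the hole measures:
  m(H_1) = 0 - (-1/2) = 1/2.
  m(H_2) = 5/4 - 1/4 = 1.
  m(H_3) = 11/4 - 7/4 = 1.
Summed: m(H) = 1/2 + 1 + 1 = 5/2.
So m(A \ H) = 8 - 5/2 = 11/2.

11/2


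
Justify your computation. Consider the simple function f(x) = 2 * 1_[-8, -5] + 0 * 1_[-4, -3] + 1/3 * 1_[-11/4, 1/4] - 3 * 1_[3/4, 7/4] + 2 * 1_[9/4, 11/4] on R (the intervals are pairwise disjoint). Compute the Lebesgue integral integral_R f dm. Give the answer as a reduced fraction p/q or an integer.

For a simple function f = sum_i c_i * 1_{A_i} with disjoint A_i,
  integral f dm = sum_i c_i * m(A_i).
Lengths of the A_i:
  m(A_1) = -5 - (-8) = 3.
  m(A_2) = -3 - (-4) = 1.
  m(A_3) = 1/4 - (-11/4) = 3.
  m(A_4) = 7/4 - 3/4 = 1.
  m(A_5) = 11/4 - 9/4 = 1/2.
Contributions c_i * m(A_i):
  (2) * (3) = 6.
  (0) * (1) = 0.
  (1/3) * (3) = 1.
  (-3) * (1) = -3.
  (2) * (1/2) = 1.
Total: 6 + 0 + 1 - 3 + 1 = 5.

5


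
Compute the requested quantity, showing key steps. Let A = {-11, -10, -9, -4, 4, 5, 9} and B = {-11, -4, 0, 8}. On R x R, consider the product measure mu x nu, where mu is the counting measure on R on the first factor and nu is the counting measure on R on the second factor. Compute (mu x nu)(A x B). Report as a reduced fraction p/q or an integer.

For a measurable rectangle A x B, the product measure satisfies
  (mu x nu)(A x B) = mu(A) * nu(B).
  mu(A) = 7.
  nu(B) = 4.
  (mu x nu)(A x B) = 7 * 4 = 28.

28


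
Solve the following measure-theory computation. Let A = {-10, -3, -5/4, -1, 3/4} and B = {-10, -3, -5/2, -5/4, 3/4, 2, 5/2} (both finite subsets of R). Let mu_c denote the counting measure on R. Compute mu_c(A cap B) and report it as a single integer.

Counting measure on a finite set equals cardinality. mu_c(A cap B) = |A cap B| (elements appearing in both).
Enumerating the elements of A that also lie in B gives 4 element(s).
So mu_c(A cap B) = 4.

4


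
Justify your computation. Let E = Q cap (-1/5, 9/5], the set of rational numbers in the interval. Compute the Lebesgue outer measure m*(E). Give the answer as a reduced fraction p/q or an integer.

E = Q cap (-1/5, 9/5] is a subset of Q, which is countable. Enumerate Q = {q_1, q_2, ...}; for any eps > 0, cover q_k by the open interval (q_k - eps/2^(k+1), q_k + eps/2^(k+1)), of length eps/2^k. The total cover length is sum_{k>=1} eps/2^k = eps. Hence m*(E) <= m*(Q) <= eps for every eps > 0, and since outer measure is non-negative, m*(E) = 0.

0


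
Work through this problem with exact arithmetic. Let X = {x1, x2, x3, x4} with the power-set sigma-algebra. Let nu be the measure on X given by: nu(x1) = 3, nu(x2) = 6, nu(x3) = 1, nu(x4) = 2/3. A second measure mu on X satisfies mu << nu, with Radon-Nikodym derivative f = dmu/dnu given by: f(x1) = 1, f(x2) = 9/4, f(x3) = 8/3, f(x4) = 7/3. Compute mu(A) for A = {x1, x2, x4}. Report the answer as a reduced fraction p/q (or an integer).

By the defining property of the Radon-Nikodym derivative, for every measurable set A,
  mu(A) = integral_A f dnu.
Since nu is a discrete measure concentrated on the atoms of X, the integral over A reduces to the sum
  mu(A) = sum_{x in A} f(x) * nu({x}).
Computing each term:
  x1: f(x1) * nu(x1) = 1 * 3 = 3.
  x2: f(x2) * nu(x2) = 9/4 * 6 = 27/2.
  x4: f(x4) * nu(x4) = 7/3 * 2/3 = 14/9.
Summing: mu(A) = 3 + 27/2 + 14/9 = 325/18.

325/18


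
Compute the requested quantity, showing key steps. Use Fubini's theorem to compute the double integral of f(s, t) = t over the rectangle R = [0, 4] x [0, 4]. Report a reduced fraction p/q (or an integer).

f(s, t) is a tensor product of a function of s and a function of t, and both factors are bounded continuous (hence Lebesgue integrable) on the rectangle, so Fubini's theorem applies:
  integral_R f d(m x m) = (integral_a1^b1 1 ds) * (integral_a2^b2 t dt).
Inner integral in s: integral_{0}^{4} 1 ds = (4^1 - 0^1)/1
  = 4.
Inner integral in t: integral_{0}^{4} t dt = (4^2 - 0^2)/2
  = 8.
Product: (4) * (8) = 32.

32


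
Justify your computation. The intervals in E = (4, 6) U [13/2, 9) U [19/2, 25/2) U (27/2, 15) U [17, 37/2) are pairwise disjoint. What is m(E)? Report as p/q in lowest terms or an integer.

For pairwise disjoint intervals, m(union_i I_i) = sum_i m(I_i),
and m is invariant under swapping open/closed endpoints (single points have measure 0).
So m(E) = sum_i (b_i - a_i).
  I_1 has length 6 - 4 = 2.
  I_2 has length 9 - 13/2 = 5/2.
  I_3 has length 25/2 - 19/2 = 3.
  I_4 has length 15 - 27/2 = 3/2.
  I_5 has length 37/2 - 17 = 3/2.
Summing:
  m(E) = 2 + 5/2 + 3 + 3/2 + 3/2 = 21/2.

21/2


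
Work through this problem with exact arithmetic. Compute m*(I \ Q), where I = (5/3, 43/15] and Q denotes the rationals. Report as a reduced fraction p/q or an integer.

The interval I = (5/3, 43/15] has m(I) = 43/15 - 5/3 = 6/5 (endpoints are measure-zero, so open/closed/half-open agree). Write I = (I cap Q) u (I \ Q). The rationals in I are countable, so m*(I cap Q) = 0 (cover each rational by intervals whose total length is arbitrarily small). By countable subadditivity m*(I) <= m*(I cap Q) + m*(I \ Q), hence m*(I \ Q) >= m(I) = 6/5. The reverse inequality m*(I \ Q) <= m*(I) = 6/5 is trivial since (I \ Q) is a subset of I. Therefore m*(I \ Q) = 6/5.

6/5


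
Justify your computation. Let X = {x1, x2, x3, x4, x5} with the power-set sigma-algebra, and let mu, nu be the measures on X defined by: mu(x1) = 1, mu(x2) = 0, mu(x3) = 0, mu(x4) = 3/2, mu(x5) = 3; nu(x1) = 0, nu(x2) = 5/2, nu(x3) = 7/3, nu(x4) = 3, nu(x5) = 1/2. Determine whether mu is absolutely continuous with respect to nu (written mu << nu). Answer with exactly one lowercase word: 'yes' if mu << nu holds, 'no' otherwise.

mu << nu means: every nu-null measurable set is also mu-null; equivalently, for every atom x, if nu({x}) = 0 then mu({x}) = 0.
Checking each atom:
  x1: nu = 0, mu = 1 > 0 -> violates mu << nu.
  x2: nu = 5/2 > 0 -> no constraint.
  x3: nu = 7/3 > 0 -> no constraint.
  x4: nu = 3 > 0 -> no constraint.
  x5: nu = 1/2 > 0 -> no constraint.
The atom(s) x1 violate the condition (nu = 0 but mu > 0). Therefore mu is NOT absolutely continuous w.r.t. nu.

no


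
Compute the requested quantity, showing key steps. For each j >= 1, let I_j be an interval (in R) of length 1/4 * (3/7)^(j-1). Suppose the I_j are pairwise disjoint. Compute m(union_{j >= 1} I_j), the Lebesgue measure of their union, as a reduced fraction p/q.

By countable additivity of the Lebesgue measure on pairwise disjoint measurable sets,
  m(union_{j >= 1} I_j) = sum_{j >= 1} m(I_j) = sum_{j >= 1} a * r^(j-1),
  with a = 1/4 and r = 3/7.
Since 0 < r = 3/7 < 1, the geometric series converges:
  sum_{j >= 1} a * r^(j-1) = a / (1 - r).
  = 1/4 / (1 - 3/7)
  = 1/4 / (4/7)
  = 7/16.

7/16


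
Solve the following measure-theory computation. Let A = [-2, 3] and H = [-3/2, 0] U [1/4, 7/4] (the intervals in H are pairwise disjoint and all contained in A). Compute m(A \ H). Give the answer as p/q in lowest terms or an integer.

The ambient interval has length m(A) = 3 - (-2) = 5.
Since the holes are disjoint and sit inside A, by finite additivity
  m(H) = sum_i (b_i - a_i), and m(A \ H) = m(A) - m(H).
Computing the hole measures:
  m(H_1) = 0 - (-3/2) = 3/2.
  m(H_2) = 7/4 - 1/4 = 3/2.
Summed: m(H) = 3/2 + 3/2 = 3.
So m(A \ H) = 5 - 3 = 2.

2


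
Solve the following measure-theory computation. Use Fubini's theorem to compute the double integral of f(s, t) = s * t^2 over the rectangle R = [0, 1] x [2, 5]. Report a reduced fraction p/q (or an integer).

f(s, t) is a tensor product of a function of s and a function of t, and both factors are bounded continuous (hence Lebesgue integrable) on the rectangle, so Fubini's theorem applies:
  integral_R f d(m x m) = (integral_a1^b1 s ds) * (integral_a2^b2 t^2 dt).
Inner integral in s: integral_{0}^{1} s ds = (1^2 - 0^2)/2
  = 1/2.
Inner integral in t: integral_{2}^{5} t^2 dt = (5^3 - 2^3)/3
  = 39.
Product: (1/2) * (39) = 39/2.

39/2


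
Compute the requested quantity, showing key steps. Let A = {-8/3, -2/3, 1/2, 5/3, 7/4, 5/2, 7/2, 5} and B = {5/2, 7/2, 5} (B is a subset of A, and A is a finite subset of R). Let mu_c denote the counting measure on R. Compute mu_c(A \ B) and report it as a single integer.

Counting measure assigns mu_c(E) = |E| (number of elements) when E is finite. For B subset A, A \ B is the set of elements of A not in B, so |A \ B| = |A| - |B|.
|A| = 8, |B| = 3, so mu_c(A \ B) = 8 - 3 = 5.

5


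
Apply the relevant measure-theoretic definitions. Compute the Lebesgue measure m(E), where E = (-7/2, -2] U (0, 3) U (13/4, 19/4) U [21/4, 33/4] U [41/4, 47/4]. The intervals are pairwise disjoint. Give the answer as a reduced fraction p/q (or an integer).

For pairwise disjoint intervals, m(union_i I_i) = sum_i m(I_i),
and m is invariant under swapping open/closed endpoints (single points have measure 0).
So m(E) = sum_i (b_i - a_i).
  I_1 has length -2 - (-7/2) = 3/2.
  I_2 has length 3 - 0 = 3.
  I_3 has length 19/4 - 13/4 = 3/2.
  I_4 has length 33/4 - 21/4 = 3.
  I_5 has length 47/4 - 41/4 = 3/2.
Summing:
  m(E) = 3/2 + 3 + 3/2 + 3 + 3/2 = 21/2.

21/2


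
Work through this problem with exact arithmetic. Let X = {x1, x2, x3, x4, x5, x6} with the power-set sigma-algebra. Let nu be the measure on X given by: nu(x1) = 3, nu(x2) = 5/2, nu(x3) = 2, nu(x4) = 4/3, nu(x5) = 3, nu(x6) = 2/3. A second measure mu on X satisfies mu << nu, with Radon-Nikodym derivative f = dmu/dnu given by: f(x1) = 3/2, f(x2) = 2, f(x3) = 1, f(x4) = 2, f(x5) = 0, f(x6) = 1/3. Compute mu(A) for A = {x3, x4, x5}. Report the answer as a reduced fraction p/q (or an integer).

By the defining property of the Radon-Nikodym derivative, for every measurable set A,
  mu(A) = integral_A f dnu.
Since nu is a discrete measure concentrated on the atoms of X, the integral over A reduces to the sum
  mu(A) = sum_{x in A} f(x) * nu({x}).
Computing each term:
  x3: f(x3) * nu(x3) = 1 * 2 = 2.
  x4: f(x4) * nu(x4) = 2 * 4/3 = 8/3.
  x5: f(x5) * nu(x5) = 0 * 3 = 0.
Summing: mu(A) = 2 + 8/3 + 0 = 14/3.

14/3


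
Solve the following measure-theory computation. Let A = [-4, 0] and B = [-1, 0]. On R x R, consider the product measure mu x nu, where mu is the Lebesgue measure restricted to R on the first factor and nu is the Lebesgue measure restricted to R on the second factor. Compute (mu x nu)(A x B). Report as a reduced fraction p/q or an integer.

For a measurable rectangle A x B, the product measure satisfies
  (mu x nu)(A x B) = mu(A) * nu(B).
  mu(A) = 4.
  nu(B) = 1.
  (mu x nu)(A x B) = 4 * 1 = 4.

4


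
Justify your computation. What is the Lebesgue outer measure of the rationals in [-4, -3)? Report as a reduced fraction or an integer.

The set Q cap [-4, -3) is countable (a subset of the countable set Q). Lebesgue outer measure of any countable set is 0: each singleton {q} has m*({q}) = 0, and by countable subadditivity m*(union_k {q_k}) <= sum_k m*({q_k}) = sum_k 0 = 0. The reverse inequality m*(E) >= 0 is automatic. So m*(Q cap [-4, -3)) = 0.

0


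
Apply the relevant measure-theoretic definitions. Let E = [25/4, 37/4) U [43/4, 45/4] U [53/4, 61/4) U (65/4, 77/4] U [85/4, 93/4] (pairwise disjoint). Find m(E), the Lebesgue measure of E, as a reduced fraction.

For pairwise disjoint intervals, m(union_i I_i) = sum_i m(I_i),
and m is invariant under swapping open/closed endpoints (single points have measure 0).
So m(E) = sum_i (b_i - a_i).
  I_1 has length 37/4 - 25/4 = 3.
  I_2 has length 45/4 - 43/4 = 1/2.
  I_3 has length 61/4 - 53/4 = 2.
  I_4 has length 77/4 - 65/4 = 3.
  I_5 has length 93/4 - 85/4 = 2.
Summing:
  m(E) = 3 + 1/2 + 2 + 3 + 2 = 21/2.

21/2


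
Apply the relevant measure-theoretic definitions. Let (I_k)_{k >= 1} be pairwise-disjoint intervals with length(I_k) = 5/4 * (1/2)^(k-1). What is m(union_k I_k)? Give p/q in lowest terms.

By countable additivity of the Lebesgue measure on pairwise disjoint measurable sets,
  m(union_{k >= 1} I_k) = sum_{k >= 1} m(I_k) = sum_{k >= 1} a * r^(k-1),
  with a = 5/4 and r = 1/2.
Since 0 < r = 1/2 < 1, the geometric series converges:
  sum_{k >= 1} a * r^(k-1) = a / (1 - r).
  = 5/4 / (1 - 1/2)
  = 5/4 / (1/2)
  = 5/2.

5/2


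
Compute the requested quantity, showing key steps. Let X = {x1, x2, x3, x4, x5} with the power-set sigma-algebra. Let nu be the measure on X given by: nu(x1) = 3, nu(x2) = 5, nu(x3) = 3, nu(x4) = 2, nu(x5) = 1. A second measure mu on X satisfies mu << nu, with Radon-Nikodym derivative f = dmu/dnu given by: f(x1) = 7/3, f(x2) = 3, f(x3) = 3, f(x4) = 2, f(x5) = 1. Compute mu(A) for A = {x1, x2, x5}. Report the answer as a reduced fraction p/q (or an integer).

By the defining property of the Radon-Nikodym derivative, for every measurable set A,
  mu(A) = integral_A f dnu.
Since nu is a discrete measure concentrated on the atoms of X, the integral over A reduces to the sum
  mu(A) = sum_{x in A} f(x) * nu({x}).
Computing each term:
  x1: f(x1) * nu(x1) = 7/3 * 3 = 7.
  x2: f(x2) * nu(x2) = 3 * 5 = 15.
  x5: f(x5) * nu(x5) = 1 * 1 = 1.
Summing: mu(A) = 7 + 15 + 1 = 23.

23


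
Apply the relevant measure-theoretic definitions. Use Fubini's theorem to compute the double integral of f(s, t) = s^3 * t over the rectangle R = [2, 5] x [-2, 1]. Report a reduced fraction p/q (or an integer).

f(s, t) is a tensor product of a function of s and a function of t, and both factors are bounded continuous (hence Lebesgue integrable) on the rectangle, so Fubini's theorem applies:
  integral_R f d(m x m) = (integral_a1^b1 s^3 ds) * (integral_a2^b2 t dt).
Inner integral in s: integral_{2}^{5} s^3 ds = (5^4 - 2^4)/4
  = 609/4.
Inner integral in t: integral_{-2}^{1} t dt = (1^2 - (-2)^2)/2
  = -3/2.
Product: (609/4) * (-3/2) = -1827/8.

-1827/8


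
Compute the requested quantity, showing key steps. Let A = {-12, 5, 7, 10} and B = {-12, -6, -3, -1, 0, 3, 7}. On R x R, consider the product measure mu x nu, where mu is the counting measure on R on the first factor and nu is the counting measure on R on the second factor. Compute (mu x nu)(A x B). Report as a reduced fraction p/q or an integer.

For a measurable rectangle A x B, the product measure satisfies
  (mu x nu)(A x B) = mu(A) * nu(B).
  mu(A) = 4.
  nu(B) = 7.
  (mu x nu)(A x B) = 4 * 7 = 28.

28


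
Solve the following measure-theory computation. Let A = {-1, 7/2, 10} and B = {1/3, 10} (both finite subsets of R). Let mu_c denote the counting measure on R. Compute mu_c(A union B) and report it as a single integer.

Counting measure on a finite set equals cardinality. By inclusion-exclusion, |A union B| = |A| + |B| - |A cap B|.
|A| = 3, |B| = 2, |A cap B| = 1.
So mu_c(A union B) = 3 + 2 - 1 = 4.

4


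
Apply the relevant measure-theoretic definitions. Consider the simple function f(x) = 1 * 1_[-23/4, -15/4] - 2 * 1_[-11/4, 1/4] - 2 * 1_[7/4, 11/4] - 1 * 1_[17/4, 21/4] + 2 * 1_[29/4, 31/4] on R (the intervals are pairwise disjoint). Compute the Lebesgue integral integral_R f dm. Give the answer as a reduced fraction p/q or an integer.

For a simple function f = sum_i c_i * 1_{A_i} with disjoint A_i,
  integral f dm = sum_i c_i * m(A_i).
Lengths of the A_i:
  m(A_1) = -15/4 - (-23/4) = 2.
  m(A_2) = 1/4 - (-11/4) = 3.
  m(A_3) = 11/4 - 7/4 = 1.
  m(A_4) = 21/4 - 17/4 = 1.
  m(A_5) = 31/4 - 29/4 = 1/2.
Contributions c_i * m(A_i):
  (1) * (2) = 2.
  (-2) * (3) = -6.
  (-2) * (1) = -2.
  (-1) * (1) = -1.
  (2) * (1/2) = 1.
Total: 2 - 6 - 2 - 1 + 1 = -6.

-6


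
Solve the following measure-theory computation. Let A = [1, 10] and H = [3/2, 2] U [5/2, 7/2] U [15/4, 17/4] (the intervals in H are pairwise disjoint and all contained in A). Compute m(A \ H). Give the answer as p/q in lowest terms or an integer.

The ambient interval has length m(A) = 10 - 1 = 9.
Since the holes are disjoint and sit inside A, by finite additivity
  m(H) = sum_i (b_i - a_i), and m(A \ H) = m(A) - m(H).
Computing the hole measures:
  m(H_1) = 2 - 3/2 = 1/2.
  m(H_2) = 7/2 - 5/2 = 1.
  m(H_3) = 17/4 - 15/4 = 1/2.
Summed: m(H) = 1/2 + 1 + 1/2 = 2.
So m(A \ H) = 9 - 2 = 7.

7


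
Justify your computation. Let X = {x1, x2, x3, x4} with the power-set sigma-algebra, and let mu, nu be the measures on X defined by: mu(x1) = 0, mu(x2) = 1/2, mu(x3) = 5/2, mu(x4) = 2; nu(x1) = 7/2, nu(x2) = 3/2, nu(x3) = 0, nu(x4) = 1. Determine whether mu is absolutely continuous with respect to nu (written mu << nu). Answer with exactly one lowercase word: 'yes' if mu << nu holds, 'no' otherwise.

mu << nu means: every nu-null measurable set is also mu-null; equivalently, for every atom x, if nu({x}) = 0 then mu({x}) = 0.
Checking each atom:
  x1: nu = 7/2 > 0 -> no constraint.
  x2: nu = 3/2 > 0 -> no constraint.
  x3: nu = 0, mu = 5/2 > 0 -> violates mu << nu.
  x4: nu = 1 > 0 -> no constraint.
The atom(s) x3 violate the condition (nu = 0 but mu > 0). Therefore mu is NOT absolutely continuous w.r.t. nu.

no


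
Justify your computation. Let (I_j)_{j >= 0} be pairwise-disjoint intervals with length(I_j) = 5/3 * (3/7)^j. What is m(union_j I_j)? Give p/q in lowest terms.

By countable additivity of the Lebesgue measure on pairwise disjoint measurable sets,
  m(union_{j >= 0} I_j) = sum_{j >= 0} m(I_j) = sum_{j >= 0} a * r^j,
  with a = 5/3 and r = 3/7.
Since 0 < r = 3/7 < 1, the geometric series converges:
  sum_{j >= 0} a * r^j = a / (1 - r).
  = 5/3 / (1 - 3/7)
  = 5/3 / (4/7)
  = 35/12.

35/12


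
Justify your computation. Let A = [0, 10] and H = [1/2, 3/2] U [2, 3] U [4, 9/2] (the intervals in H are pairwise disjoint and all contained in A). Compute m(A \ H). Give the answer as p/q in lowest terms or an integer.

The ambient interval has length m(A) = 10 - 0 = 10.
Since the holes are disjoint and sit inside A, by finite additivity
  m(H) = sum_i (b_i - a_i), and m(A \ H) = m(A) - m(H).
Computing the hole measures:
  m(H_1) = 3/2 - 1/2 = 1.
  m(H_2) = 3 - 2 = 1.
  m(H_3) = 9/2 - 4 = 1/2.
Summed: m(H) = 1 + 1 + 1/2 = 5/2.
So m(A \ H) = 10 - 5/2 = 15/2.

15/2


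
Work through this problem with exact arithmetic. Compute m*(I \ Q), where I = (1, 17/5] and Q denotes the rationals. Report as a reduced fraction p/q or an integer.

The interval I = (1, 17/5] has m(I) = 17/5 - 1 = 12/5 (endpoints are measure-zero, so open/closed/half-open agree). Write I = (I cap Q) u (I \ Q). The rationals in I are countable, so m*(I cap Q) = 0 (cover each rational by intervals whose total length is arbitrarily small). By countable subadditivity m*(I) <= m*(I cap Q) + m*(I \ Q), hence m*(I \ Q) >= m(I) = 12/5. The reverse inequality m*(I \ Q) <= m*(I) = 12/5 is trivial since (I \ Q) is a subset of I. Therefore m*(I \ Q) = 12/5.

12/5


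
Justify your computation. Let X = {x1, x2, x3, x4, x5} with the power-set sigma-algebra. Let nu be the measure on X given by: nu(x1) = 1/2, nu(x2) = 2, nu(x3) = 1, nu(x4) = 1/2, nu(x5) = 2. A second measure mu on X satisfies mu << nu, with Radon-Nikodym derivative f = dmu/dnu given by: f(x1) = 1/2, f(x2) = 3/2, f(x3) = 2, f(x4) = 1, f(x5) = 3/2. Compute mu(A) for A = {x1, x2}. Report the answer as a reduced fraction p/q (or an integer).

By the defining property of the Radon-Nikodym derivative, for every measurable set A,
  mu(A) = integral_A f dnu.
Since nu is a discrete measure concentrated on the atoms of X, the integral over A reduces to the sum
  mu(A) = sum_{x in A} f(x) * nu({x}).
Computing each term:
  x1: f(x1) * nu(x1) = 1/2 * 1/2 = 1/4.
  x2: f(x2) * nu(x2) = 3/2 * 2 = 3.
Summing: mu(A) = 1/4 + 3 = 13/4.

13/4


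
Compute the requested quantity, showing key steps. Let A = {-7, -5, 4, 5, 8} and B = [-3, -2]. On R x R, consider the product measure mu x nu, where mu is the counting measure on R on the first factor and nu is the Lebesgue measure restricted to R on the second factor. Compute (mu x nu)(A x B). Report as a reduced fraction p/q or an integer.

For a measurable rectangle A x B, the product measure satisfies
  (mu x nu)(A x B) = mu(A) * nu(B).
  mu(A) = 5.
  nu(B) = 1.
  (mu x nu)(A x B) = 5 * 1 = 5.

5


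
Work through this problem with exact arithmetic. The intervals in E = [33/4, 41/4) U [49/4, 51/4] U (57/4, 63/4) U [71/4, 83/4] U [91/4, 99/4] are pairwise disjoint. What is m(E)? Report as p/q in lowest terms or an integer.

For pairwise disjoint intervals, m(union_i I_i) = sum_i m(I_i),
and m is invariant under swapping open/closed endpoints (single points have measure 0).
So m(E) = sum_i (b_i - a_i).
  I_1 has length 41/4 - 33/4 = 2.
  I_2 has length 51/4 - 49/4 = 1/2.
  I_3 has length 63/4 - 57/4 = 3/2.
  I_4 has length 83/4 - 71/4 = 3.
  I_5 has length 99/4 - 91/4 = 2.
Summing:
  m(E) = 2 + 1/2 + 3/2 + 3 + 2 = 9.

9


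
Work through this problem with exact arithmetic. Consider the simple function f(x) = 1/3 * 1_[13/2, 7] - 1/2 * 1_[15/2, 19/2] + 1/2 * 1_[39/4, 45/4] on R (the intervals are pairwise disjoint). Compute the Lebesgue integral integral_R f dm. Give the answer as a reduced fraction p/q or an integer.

For a simple function f = sum_i c_i * 1_{A_i} with disjoint A_i,
  integral f dm = sum_i c_i * m(A_i).
Lengths of the A_i:
  m(A_1) = 7 - 13/2 = 1/2.
  m(A_2) = 19/2 - 15/2 = 2.
  m(A_3) = 45/4 - 39/4 = 3/2.
Contributions c_i * m(A_i):
  (1/3) * (1/2) = 1/6.
  (-1/2) * (2) = -1.
  (1/2) * (3/2) = 3/4.
Total: 1/6 - 1 + 3/4 = -1/12.

-1/12


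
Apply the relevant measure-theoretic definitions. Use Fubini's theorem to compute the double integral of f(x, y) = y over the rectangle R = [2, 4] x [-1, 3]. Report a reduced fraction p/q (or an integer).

f(x, y) is a tensor product of a function of x and a function of y, and both factors are bounded continuous (hence Lebesgue integrable) on the rectangle, so Fubini's theorem applies:
  integral_R f d(m x m) = (integral_a1^b1 1 dx) * (integral_a2^b2 y dy).
Inner integral in x: integral_{2}^{4} 1 dx = (4^1 - 2^1)/1
  = 2.
Inner integral in y: integral_{-1}^{3} y dy = (3^2 - (-1)^2)/2
  = 4.
Product: (2) * (4) = 8.

8


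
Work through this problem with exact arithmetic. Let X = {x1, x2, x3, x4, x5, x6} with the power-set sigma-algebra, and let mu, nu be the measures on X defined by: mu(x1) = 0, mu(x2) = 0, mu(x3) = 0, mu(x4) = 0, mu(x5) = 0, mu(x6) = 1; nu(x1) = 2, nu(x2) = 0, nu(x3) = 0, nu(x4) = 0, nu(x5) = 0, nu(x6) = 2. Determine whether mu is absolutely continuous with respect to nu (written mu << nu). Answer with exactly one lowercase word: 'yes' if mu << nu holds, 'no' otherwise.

mu << nu means: every nu-null measurable set is also mu-null; equivalently, for every atom x, if nu({x}) = 0 then mu({x}) = 0.
Checking each atom:
  x1: nu = 2 > 0 -> no constraint.
  x2: nu = 0, mu = 0 -> consistent with mu << nu.
  x3: nu = 0, mu = 0 -> consistent with mu << nu.
  x4: nu = 0, mu = 0 -> consistent with mu << nu.
  x5: nu = 0, mu = 0 -> consistent with mu << nu.
  x6: nu = 2 > 0 -> no constraint.
No atom violates the condition. Therefore mu << nu.

yes
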